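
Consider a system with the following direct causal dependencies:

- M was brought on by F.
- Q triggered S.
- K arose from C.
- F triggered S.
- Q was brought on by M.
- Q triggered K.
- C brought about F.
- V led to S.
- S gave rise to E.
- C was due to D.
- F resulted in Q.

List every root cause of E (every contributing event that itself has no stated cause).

Tracing upstream from E: E ← S ← F ← C ← D.
A separate upstream branch: E ← S ← V.
Each of those chain origins has no stated cause.

D, V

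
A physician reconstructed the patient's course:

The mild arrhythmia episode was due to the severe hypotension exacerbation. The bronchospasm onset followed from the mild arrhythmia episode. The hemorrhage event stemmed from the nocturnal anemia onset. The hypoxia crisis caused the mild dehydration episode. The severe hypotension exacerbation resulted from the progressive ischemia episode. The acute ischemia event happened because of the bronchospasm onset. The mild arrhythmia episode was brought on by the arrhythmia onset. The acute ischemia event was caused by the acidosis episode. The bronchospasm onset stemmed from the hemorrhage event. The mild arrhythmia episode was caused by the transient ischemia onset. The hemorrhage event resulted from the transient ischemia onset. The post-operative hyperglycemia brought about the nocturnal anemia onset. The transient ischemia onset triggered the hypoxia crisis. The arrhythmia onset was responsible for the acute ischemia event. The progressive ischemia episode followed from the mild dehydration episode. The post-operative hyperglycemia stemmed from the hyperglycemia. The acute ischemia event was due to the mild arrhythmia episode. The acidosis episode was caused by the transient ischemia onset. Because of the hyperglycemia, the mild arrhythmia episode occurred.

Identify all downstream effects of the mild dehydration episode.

Direct effects: the progressive ischemia episode.
2 steps out: the severe hypotension exacerbation.
3 steps out: the mild arrhythmia episode.
4 steps out: the bronchospasm onset, the acute ischemia event.
Not reachable from it: the transient ischemia onset, the acidosis episode, the hyperglycemia, the hypoxia crisis, the post-operative hyperglycemia, the nocturnal anemia onset, the arrhythmia onset, the hemorrhage event.

the acute ischemia event, the bronchospasm onset, the mild arrhythmia episode, the progressive ischemia episode, the severe hypotension exacerbation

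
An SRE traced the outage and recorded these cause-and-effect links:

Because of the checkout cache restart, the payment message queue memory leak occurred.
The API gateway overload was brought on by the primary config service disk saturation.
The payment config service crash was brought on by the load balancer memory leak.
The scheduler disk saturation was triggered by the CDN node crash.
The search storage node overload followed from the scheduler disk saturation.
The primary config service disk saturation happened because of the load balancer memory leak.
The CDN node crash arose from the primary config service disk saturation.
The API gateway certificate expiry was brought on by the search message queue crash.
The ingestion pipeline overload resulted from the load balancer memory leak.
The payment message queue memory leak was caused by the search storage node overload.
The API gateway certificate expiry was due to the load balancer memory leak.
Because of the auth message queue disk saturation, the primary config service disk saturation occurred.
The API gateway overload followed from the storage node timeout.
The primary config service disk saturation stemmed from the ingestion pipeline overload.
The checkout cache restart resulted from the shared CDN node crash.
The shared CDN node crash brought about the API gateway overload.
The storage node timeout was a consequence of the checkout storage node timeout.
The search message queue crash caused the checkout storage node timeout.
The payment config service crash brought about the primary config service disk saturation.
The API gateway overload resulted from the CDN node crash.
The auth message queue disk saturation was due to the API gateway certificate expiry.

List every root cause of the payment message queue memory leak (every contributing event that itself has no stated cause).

Tracing upstream from the payment message queue memory leak: the payment message queue memory leak ← the search storage node overload ← the scheduler disk saturation ← the CDN node crash ← the primary config service disk saturation ← the load balancer memory leak.
A separate upstream branch: the payment message queue memory leak ← the search storage node overload ← the scheduler disk saturation ← the CDN node crash ← the primary config service disk saturation ← the auth message queue disk saturation ← the API gateway certificate expiry ← the search message queue crash.
A separate upstream branch: the payment message queue memory leak ← the checkout cache restart ← the shared CDN node crash.
Each of those chain origins has no stated cause.

the load balancer memory leak, the search message queue crash, the shared CDN node crash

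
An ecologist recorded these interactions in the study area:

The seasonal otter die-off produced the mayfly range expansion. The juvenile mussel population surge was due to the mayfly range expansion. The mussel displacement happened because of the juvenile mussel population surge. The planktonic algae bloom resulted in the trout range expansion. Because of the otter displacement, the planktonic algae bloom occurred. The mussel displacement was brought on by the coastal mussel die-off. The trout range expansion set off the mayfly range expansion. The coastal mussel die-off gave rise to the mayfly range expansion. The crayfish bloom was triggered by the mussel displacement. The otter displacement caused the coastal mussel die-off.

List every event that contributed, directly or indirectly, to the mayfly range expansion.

the coastal mussel die-off, the otter displacement, the planktonic algae bloom, the seasonal otter die-off, the trout range expansion

Immediate causes of the mayfly range expansion: the trout range expansion, the coastal mussel die-off, the seasonal otter die-off.
Further upstream: the otter displacement, the planktonic algae bloom.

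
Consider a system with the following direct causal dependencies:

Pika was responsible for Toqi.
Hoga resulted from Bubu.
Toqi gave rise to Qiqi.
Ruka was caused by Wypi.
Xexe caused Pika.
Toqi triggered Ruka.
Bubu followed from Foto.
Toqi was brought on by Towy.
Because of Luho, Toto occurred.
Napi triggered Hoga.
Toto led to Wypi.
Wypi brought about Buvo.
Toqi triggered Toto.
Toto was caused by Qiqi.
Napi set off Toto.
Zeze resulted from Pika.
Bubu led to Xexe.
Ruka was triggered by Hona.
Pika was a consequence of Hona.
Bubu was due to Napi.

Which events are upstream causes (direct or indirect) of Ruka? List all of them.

Immediate causes of Ruka: Hona, Toqi, Wypi.
Further upstream: Towy, Napi, Foto, Luho, Bubu, Xexe, Pika, Qiqi, Toto.

Bubu, Foto, Hona, Luho, Napi, Pika, Qiqi, Toqi, Toto, Towy, Wypi, Xexe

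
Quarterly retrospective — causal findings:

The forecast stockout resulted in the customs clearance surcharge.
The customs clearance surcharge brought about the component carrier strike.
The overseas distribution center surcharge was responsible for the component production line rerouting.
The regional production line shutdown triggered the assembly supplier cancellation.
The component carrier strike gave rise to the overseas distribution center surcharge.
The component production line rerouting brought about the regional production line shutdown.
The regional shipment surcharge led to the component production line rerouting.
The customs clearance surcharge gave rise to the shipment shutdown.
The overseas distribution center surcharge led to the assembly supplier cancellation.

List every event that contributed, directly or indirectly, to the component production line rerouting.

the component carrier strike, the customs clearance surcharge, the forecast stockout, the overseas distribution center surcharge, the regional shipment surcharge

Immediate causes of the component production line rerouting: the overseas distribution center surcharge, the regional shipment surcharge.
Further upstream: the forecast stockout, the customs clearance surcharge, the component carrier strike.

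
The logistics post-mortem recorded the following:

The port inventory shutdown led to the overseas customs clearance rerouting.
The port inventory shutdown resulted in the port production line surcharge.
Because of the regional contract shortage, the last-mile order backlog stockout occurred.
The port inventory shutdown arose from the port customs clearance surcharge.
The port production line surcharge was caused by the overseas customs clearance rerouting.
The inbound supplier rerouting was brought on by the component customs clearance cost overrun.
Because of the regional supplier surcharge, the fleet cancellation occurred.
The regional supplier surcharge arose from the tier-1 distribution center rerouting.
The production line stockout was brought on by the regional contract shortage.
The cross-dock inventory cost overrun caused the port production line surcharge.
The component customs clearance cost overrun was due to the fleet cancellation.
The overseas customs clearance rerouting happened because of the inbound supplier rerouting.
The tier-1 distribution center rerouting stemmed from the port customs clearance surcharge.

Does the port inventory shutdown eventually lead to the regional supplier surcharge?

No

The port inventory shutdown leads to the overseas customs clearance rerouting, the port production line surcharge; the regional supplier surcharge is not among them.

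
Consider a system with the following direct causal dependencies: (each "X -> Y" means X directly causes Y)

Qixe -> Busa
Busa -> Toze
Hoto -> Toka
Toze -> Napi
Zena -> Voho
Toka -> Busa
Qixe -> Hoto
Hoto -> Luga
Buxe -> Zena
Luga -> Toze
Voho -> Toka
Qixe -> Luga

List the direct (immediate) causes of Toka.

Hoto, Voho

Upstream contributors include Qixe, Buxe, Zena, but only Hoto, Voho feed directly into Toka.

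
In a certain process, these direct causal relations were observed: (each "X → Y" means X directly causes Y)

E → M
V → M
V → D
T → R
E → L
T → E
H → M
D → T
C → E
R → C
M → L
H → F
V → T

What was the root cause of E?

V

Tracing upstream from E: E ← T ← V.
V has no stated cause, so it is the root.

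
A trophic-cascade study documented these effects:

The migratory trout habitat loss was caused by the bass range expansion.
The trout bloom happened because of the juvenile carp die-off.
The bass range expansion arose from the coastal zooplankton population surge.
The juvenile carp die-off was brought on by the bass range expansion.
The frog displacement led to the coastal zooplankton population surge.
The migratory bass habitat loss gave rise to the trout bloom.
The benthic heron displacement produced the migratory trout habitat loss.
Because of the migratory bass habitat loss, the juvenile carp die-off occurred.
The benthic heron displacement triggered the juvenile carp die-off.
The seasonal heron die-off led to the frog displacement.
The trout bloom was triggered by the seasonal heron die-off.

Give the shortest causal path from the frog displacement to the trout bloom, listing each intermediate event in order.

the frog displacement → the coastal zooplankton population surge → the bass range expansion → the juvenile carp die-off → the trout bloom

the frog displacement → the coastal zooplankton population surge
the coastal zooplankton population surge → the bass range expansion
the bass range expansion → the juvenile carp die-off
the juvenile carp die-off → the trout bloom
Length: 4 steps.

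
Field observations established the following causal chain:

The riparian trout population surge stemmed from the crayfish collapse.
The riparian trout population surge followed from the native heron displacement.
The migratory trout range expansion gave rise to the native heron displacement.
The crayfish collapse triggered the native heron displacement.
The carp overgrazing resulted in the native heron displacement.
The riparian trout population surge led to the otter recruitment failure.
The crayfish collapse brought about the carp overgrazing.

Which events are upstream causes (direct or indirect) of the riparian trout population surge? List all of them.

the carp overgrazing, the crayfish collapse, the migratory trout range expansion, the native heron displacement

Immediate causes of the riparian trout population surge: the crayfish collapse, the native heron displacement.
Further upstream: the carp overgrazing, the migratory trout range expansion.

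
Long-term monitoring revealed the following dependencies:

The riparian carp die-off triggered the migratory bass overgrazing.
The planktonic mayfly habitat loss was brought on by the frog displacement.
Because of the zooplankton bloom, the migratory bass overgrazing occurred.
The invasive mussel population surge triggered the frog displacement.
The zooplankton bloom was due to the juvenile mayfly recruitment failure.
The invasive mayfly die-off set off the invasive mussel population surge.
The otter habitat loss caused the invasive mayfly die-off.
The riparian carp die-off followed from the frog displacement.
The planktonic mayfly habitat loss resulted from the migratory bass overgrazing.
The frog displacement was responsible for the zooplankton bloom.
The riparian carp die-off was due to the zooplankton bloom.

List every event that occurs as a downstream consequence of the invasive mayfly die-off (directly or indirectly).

the frog displacement, the invasive mussel population surge, the migratory bass overgrazing, the planktonic mayfly habitat loss, the riparian carp die-off, the zooplankton bloom

Direct effects: the invasive mussel population surge.
2 steps out: the frog displacement.
3 steps out: the zooplankton bloom, the riparian carp die-off, the planktonic mayfly habitat loss.
4 steps out: the migratory bass overgrazing.
Not reachable from it: the otter habitat loss, the juvenile mayfly recruitment failure.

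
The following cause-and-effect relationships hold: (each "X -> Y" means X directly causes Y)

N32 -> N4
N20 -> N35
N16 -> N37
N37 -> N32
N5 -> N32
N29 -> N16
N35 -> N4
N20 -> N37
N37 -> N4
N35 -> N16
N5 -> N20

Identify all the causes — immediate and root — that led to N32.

Immediate causes of N32: N5, N37.
Further upstream: N20, N35, N16, N29.

N16, N20, N29, N35, N37, N5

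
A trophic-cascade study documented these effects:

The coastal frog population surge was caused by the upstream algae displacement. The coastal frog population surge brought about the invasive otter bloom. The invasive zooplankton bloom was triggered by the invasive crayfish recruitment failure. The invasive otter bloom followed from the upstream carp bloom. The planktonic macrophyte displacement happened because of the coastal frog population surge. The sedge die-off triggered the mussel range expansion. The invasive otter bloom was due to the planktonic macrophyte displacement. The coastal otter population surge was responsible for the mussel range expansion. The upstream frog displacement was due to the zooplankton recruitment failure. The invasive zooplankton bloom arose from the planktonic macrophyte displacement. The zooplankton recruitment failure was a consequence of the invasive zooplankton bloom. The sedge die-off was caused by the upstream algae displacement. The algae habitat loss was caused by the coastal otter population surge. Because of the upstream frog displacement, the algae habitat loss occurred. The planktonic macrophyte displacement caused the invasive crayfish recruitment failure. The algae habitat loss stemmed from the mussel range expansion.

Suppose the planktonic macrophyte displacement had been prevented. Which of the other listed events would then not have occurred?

the invasive crayfish recruitment failure, the invasive zooplankton bloom, the upstream frog displacement, the zooplankton recruitment failure

Downstream of the planktonic macrophyte displacement: the invasive crayfish recruitment failure, the invasive otter bloom, the invasive zooplankton bloom, the zooplankton recruitment failure, the upstream frog displacement, the algae habitat loss.
Of those, still caused via another path: the invasive otter bloom, the algae habitat loss.
The remainder have no surviving cause.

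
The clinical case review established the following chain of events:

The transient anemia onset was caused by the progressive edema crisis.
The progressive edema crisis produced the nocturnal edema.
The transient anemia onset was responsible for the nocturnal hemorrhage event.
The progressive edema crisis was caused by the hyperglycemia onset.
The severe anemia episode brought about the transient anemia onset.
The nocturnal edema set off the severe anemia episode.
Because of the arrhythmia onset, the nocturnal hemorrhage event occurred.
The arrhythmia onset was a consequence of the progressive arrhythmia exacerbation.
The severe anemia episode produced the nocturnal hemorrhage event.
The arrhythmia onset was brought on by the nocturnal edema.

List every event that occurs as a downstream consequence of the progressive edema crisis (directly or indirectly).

the arrhythmia onset, the nocturnal edema, the nocturnal hemorrhage event, the severe anemia episode, the transient anemia onset

Direct effects: the nocturnal edema, the transient anemia onset.
2 steps out: the severe anemia episode, the arrhythmia onset, the nocturnal hemorrhage event.
Not reachable from it: the hyperglycemia onset, the progressive arrhythmia exacerbation.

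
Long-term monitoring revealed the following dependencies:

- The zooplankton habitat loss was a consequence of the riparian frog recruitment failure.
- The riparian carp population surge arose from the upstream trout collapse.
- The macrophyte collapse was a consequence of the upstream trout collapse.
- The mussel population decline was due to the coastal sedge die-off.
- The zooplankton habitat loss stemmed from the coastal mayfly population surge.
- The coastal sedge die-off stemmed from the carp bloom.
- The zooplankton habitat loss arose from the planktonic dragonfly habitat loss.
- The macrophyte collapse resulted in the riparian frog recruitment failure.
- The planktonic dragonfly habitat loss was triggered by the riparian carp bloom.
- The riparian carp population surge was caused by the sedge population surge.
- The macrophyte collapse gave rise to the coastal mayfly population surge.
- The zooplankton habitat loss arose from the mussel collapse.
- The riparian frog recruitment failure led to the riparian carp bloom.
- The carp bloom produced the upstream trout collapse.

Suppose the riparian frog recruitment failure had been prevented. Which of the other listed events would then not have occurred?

the planktonic dragonfly habitat loss, the riparian carp bloom

Downstream of the riparian frog recruitment failure: the riparian carp bloom, the planktonic dragonfly habitat loss, the zooplankton habitat loss.
Of those, still caused via another path: the zooplankton habitat loss.
The remainder have no surviving cause.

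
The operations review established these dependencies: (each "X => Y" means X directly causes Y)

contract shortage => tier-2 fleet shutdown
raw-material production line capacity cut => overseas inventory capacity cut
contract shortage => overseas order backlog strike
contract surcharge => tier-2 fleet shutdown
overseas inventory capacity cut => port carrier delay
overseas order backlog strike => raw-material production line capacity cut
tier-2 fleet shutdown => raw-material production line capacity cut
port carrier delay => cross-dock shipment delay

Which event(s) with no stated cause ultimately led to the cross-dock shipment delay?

the contract shortage, the contract surcharge

Tracing upstream from the cross-dock shipment delay: the cross-dock shipment delay ← the port carrier delay ← the overseas inventory capacity cut ← the raw-material production line capacity cut ← the overseas order backlog strike ← the contract shortage.
A separate upstream branch: the cross-dock shipment delay ← the port carrier delay ← the overseas inventory capacity cut ← the raw-material production line capacity cut ← the tier-2 fleet shutdown ← the contract surcharge.
Each of those chain origins has no stated cause.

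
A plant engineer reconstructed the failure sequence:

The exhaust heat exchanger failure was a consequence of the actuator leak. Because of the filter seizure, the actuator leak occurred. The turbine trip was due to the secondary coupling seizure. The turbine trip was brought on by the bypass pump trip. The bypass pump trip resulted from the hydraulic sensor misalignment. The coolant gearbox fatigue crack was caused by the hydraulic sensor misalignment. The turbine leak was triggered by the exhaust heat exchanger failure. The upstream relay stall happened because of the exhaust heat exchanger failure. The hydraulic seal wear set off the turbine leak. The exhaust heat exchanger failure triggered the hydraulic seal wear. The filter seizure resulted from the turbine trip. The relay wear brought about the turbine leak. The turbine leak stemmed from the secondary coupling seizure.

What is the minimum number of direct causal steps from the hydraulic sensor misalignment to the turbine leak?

Shortest chain: the hydraulic sensor misalignment → the bypass pump trip → the turbine trip → the filter seizure → the actuator leak → the exhaust heat exchanger failure → the turbine leak.

6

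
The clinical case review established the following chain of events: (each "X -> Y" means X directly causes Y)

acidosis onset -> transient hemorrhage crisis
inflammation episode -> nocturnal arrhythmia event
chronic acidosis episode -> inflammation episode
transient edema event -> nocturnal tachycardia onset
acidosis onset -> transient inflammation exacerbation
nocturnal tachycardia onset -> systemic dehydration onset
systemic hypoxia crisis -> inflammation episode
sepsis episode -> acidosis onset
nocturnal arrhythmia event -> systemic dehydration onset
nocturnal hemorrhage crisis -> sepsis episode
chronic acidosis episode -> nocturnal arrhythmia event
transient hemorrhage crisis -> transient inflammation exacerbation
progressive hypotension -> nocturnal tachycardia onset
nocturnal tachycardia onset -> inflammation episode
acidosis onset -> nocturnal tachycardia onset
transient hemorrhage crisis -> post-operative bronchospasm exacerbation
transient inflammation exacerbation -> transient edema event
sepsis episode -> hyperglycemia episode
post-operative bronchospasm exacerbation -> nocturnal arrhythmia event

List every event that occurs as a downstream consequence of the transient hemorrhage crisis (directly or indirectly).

Direct effects: the post-operative bronchospasm exacerbation, the transient inflammation exacerbation.
2 steps out: the transient edema event, the nocturnal arrhythmia event.
3 steps out: the nocturnal tachycardia onset, the systemic dehydration onset.
4 steps out: the inflammation episode.
Not reachable from it: the nocturnal hemorrhage crisis, the sepsis episode, the hyperglycemia episode, the progressive hypotension, the acidosis onset, the systemic hypoxia crisis, the chronic acidosis episode.

the inflammation episode, the nocturnal arrhythmia event, the nocturnal tachycardia onset, the post-operative bronchospasm exacerbation, the systemic dehydration onset, the transient edema event, the transient inflammation exacerbation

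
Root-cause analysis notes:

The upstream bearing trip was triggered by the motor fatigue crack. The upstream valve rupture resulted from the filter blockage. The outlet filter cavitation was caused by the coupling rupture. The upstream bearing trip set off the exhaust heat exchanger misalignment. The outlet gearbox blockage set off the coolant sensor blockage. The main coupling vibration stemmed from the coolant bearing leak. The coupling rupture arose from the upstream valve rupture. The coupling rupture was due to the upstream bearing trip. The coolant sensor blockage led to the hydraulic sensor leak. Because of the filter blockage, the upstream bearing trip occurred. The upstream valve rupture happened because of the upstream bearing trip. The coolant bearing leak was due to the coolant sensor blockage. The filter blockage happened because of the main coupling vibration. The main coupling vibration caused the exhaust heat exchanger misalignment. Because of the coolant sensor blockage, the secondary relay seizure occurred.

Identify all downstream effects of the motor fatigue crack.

Direct effects: the upstream bearing trip.
2 steps out: the exhaust heat exchanger misalignment, the upstream valve rupture, the coupling rupture.
3 steps out: the outlet filter cavitation.
Not reachable from it: the outlet gearbox blockage, the coolant sensor blockage, the hydraulic sensor leak, the coolant bearing leak, the secondary relay seizure, the main coupling vibration, the filter blockage.

the coupling rupture, the exhaust heat exchanger misalignment, the outlet filter cavitation, the upstream bearing trip, the upstream valve rupture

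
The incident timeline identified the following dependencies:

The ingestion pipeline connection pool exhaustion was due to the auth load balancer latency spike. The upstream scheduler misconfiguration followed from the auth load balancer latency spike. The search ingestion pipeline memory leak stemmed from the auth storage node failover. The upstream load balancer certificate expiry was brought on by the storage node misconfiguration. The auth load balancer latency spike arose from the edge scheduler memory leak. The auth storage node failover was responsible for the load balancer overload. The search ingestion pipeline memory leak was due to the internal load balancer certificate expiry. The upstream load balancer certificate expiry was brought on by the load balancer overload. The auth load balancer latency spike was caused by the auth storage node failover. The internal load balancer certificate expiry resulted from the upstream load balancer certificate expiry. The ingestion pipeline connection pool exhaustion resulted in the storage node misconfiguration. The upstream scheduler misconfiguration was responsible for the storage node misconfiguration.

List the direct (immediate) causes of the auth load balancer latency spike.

the auth storage node failover, the edge scheduler memory leak

the auth storage node failover, the edge scheduler memory leak → the auth load balancer latency spike with nothing further upstream stated.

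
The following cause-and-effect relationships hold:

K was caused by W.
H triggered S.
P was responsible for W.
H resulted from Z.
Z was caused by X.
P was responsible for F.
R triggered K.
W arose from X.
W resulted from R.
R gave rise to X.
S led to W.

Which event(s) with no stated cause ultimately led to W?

Tracing upstream from W: W ← P.
A separate upstream branch: W ← R.
Each of those chain origins has no stated cause.

P, R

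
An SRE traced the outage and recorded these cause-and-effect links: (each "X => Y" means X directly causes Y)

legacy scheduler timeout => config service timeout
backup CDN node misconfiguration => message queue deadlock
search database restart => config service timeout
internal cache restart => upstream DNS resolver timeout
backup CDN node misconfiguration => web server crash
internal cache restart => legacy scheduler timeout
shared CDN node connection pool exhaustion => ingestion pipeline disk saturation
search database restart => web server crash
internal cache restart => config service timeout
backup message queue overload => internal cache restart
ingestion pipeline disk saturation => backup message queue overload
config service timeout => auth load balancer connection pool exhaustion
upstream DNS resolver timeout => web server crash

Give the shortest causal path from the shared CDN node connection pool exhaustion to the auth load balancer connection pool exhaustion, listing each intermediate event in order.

the shared CDN node connection pool exhaustion → the ingestion pipeline disk saturation
the ingestion pipeline disk saturation → the backup message queue overload
the backup message queue overload → the internal cache restart
the internal cache restart → the config service timeout
the config service timeout → the auth load balancer connection pool exhaustion
Length: 5 steps.

the shared CDN node connection pool exhaustion → the ingestion pipeline disk saturation → the backup message queue overload → the internal cache restart → the config service timeout → the auth load balancer connection pool exhaustion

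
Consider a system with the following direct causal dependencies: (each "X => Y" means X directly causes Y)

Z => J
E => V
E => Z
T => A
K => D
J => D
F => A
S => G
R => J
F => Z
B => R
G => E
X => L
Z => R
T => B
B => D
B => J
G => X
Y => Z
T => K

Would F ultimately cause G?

No

F leads to A, Z, R, J, D; G is not among them.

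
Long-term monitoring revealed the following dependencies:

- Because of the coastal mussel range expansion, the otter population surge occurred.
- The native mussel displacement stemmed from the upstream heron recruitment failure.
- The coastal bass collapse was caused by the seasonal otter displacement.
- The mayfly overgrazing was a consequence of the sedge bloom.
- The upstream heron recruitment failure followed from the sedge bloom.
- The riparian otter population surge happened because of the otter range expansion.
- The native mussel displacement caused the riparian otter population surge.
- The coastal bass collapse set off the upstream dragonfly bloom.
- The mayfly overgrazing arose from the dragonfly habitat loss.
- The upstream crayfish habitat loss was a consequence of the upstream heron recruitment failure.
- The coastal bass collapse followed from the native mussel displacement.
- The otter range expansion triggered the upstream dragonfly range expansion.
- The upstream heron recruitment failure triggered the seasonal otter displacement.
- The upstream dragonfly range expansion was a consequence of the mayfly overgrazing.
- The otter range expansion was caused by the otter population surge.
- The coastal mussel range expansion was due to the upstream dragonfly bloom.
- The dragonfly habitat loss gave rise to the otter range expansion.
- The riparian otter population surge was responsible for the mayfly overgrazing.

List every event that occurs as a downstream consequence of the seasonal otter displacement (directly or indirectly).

the coastal bass collapse, the coastal mussel range expansion, the mayfly overgrazing, the otter population surge, the otter range expansion, the riparian otter population surge, the upstream dragonfly bloom, the upstream dragonfly range expansion

Direct effects: the coastal bass collapse.
2 steps out: the upstream dragonfly bloom.
3 steps out: the coastal mussel range expansion.
4 steps out: the otter population surge.
5 steps out: the otter range expansion.
6 steps out: the riparian otter population surge, the upstream dragonfly range expansion.
7 steps out: the mayfly overgrazing.
Not reachable from it: the sedge bloom, the upstream heron recruitment failure, the upstream crayfish habitat loss, the native mussel displacement, the dragonfly habitat loss.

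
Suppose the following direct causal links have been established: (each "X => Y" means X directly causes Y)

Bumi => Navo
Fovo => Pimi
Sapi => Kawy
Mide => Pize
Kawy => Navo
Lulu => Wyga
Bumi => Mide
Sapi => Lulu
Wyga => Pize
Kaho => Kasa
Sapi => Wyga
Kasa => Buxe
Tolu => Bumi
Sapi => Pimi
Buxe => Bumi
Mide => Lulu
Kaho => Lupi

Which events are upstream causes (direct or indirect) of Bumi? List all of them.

Buxe, Kaho, Kasa, Tolu

Immediate causes of Bumi: Buxe, Tolu.
Further upstream: Kaho, Kasa.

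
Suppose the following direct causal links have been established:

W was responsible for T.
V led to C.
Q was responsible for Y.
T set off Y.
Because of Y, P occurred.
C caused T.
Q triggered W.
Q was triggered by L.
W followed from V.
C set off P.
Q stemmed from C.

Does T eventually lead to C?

T leads to Y, P; C is not among them.

No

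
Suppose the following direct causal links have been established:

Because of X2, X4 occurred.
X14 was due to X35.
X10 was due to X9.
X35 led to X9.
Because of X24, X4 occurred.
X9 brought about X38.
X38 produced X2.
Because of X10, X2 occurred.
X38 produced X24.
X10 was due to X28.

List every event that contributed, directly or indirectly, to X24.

Immediate cause of X24: X38.
Further upstream: X35, X9.

X35, X38, X9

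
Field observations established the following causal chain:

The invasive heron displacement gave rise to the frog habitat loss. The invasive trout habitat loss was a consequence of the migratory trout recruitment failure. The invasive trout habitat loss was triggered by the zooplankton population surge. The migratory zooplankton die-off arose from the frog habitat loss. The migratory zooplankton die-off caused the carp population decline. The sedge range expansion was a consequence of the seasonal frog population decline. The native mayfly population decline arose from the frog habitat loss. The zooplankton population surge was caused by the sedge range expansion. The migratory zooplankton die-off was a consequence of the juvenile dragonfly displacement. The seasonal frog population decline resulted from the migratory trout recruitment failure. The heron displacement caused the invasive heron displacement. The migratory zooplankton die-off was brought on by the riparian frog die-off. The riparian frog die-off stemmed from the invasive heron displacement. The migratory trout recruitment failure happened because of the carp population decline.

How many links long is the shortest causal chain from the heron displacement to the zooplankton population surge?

Shortest chain: the heron displacement → the invasive heron displacement → the frog habitat loss → the migratory zooplankton die-off → the carp population decline → the migratory trout recruitment failure → the seasonal frog population decline → the sedge range expansion → the zooplankton population surge.

8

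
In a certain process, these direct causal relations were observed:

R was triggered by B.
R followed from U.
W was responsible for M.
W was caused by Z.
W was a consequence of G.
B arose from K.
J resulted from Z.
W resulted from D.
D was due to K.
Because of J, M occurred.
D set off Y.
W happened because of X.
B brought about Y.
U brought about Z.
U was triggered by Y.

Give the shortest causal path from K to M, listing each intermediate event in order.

K → D → W → M

K → D
D → W
W → M
Length: 3 steps.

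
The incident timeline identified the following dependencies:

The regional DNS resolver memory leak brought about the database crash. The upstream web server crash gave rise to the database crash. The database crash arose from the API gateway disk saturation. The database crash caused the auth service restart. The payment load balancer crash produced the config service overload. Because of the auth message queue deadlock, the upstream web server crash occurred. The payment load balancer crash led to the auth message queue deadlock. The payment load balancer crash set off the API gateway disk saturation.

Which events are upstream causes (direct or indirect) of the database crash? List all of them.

Immediate causes of the database crash: the API gateway disk saturation, the upstream web server crash, the regional DNS resolver memory leak.
Further upstream: the payment load balancer crash, the auth message queue deadlock.

the API gateway disk saturation, the auth message queue deadlock, the payment load balancer crash, the regional DNS resolver memory leak, the upstream web server crash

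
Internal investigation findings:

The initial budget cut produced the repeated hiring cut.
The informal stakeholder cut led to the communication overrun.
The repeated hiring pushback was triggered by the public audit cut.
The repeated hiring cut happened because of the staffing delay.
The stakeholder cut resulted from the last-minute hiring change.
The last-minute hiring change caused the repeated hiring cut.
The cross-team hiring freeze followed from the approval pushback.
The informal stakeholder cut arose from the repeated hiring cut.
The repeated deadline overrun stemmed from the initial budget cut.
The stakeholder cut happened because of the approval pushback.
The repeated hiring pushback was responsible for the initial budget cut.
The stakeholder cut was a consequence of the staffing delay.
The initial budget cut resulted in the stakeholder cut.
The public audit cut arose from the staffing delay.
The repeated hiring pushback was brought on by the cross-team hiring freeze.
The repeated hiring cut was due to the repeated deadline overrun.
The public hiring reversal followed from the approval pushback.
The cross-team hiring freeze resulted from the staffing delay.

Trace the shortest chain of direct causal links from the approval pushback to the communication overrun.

the approval pushback → the cross-team hiring freeze
the cross-team hiring freeze → the repeated hiring pushback
the repeated hiring pushback → the initial budget cut
the initial budget cut → the repeated hiring cut
the repeated hiring cut → the informal stakeholder cut
the informal stakeholder cut → the communication overrun
Length: 6 steps.

the approval pushback → the cross-team hiring freeze → the repeated hiring pushback → the initial budget cut → the repeated hiring cut → the informal stakeholder cut → the communication overrun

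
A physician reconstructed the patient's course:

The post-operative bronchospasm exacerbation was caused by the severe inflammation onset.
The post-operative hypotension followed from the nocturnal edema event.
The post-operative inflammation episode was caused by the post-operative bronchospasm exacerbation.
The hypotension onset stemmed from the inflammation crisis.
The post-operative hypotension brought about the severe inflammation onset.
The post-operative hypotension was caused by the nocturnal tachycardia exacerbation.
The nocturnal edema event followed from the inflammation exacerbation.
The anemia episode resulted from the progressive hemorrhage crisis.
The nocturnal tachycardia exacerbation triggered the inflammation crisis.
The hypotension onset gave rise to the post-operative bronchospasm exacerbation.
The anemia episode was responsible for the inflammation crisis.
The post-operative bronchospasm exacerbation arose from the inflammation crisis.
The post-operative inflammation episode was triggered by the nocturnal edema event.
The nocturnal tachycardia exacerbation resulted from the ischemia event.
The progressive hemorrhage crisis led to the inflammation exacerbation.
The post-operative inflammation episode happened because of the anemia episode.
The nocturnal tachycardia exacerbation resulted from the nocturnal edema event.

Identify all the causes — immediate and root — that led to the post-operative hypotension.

the inflammation exacerbation, the ischemia event, the nocturnal edema event, the nocturnal tachycardia exacerbation, the progressive hemorrhage crisis

Immediate causes of the post-operative hypotension: the nocturnal edema event, the nocturnal tachycardia exacerbation.
Further upstream: the progressive hemorrhage crisis, the inflammation exacerbation, the ischemia event.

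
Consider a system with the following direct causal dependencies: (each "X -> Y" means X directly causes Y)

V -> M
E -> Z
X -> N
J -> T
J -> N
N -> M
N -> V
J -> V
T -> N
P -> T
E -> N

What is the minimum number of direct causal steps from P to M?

Shortest chain: P → T → N → M.

3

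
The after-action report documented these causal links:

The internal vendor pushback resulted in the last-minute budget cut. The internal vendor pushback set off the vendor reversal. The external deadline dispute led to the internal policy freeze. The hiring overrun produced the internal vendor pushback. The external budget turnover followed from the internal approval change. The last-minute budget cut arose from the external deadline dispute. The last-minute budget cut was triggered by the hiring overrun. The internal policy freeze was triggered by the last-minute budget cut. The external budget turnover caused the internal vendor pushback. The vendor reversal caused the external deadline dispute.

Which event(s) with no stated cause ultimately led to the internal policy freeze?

the hiring overrun, the internal approval change

Tracing upstream from the internal policy freeze: the internal policy freeze ← the last-minute budget cut ← the internal vendor pushback ← the external budget turnover ← the internal approval change.
A separate upstream branch: the internal policy freeze ← the last-minute budget cut ← the hiring overrun.
Each of those chain origins has no stated cause.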